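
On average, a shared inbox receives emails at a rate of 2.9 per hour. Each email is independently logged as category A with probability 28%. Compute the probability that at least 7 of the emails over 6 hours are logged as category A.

Thinning: the emails that are logged as category A themselves form a Poisson process with rate 0.28 × 2.9 = 0.812 per hour.
Over the interval, μ = 0.812 × 6 = 4.872 (6 hours).
P(N ≥ 7) = 1 − P(N ≤ 6) ≈ 0.2193.

0.2193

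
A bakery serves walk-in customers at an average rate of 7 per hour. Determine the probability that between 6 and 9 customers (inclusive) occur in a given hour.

With mean μ = 7 per hour,
P(6 ≤ N ≤ 9) = Σ_{j=6}^{9} e^(−7) · 7^j/j! ≈ 0.5298.

0.5298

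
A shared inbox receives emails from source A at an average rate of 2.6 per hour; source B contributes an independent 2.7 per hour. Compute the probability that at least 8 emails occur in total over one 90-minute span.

Independent Poisson processes superpose: combined rate λ = 2.6 + 2.7 = 5.3 per hour.
Over the interval, μ = 5.3 × 1.5 = 7.95 (a 90-minute span = 1.5 hours).
P(N ≥ 8) = 1 − P(N ≤ 7) ≈ 0.5400.

0.5400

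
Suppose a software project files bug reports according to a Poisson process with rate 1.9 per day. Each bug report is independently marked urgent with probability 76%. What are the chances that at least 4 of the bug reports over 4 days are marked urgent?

Thinning: the bug reports that are marked urgent themselves form a Poisson process with rate 0.76 × 1.9 = 1.444 per day.
Over the interval, μ = 1.444 × 4 = 5.776 (4 days).
P(N ≥ 4) = 1 − P(N ≤ 3) ≈ 0.8277.

0.8277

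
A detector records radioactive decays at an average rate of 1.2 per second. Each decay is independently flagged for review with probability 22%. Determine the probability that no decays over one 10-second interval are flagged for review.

Thinning: the decays that are flagged for review themselves form a Poisson process with rate 0.22 × 1.2 = 0.264 per second.
Over the interval, μ = 0.264 × 10 = 2.64 (a 10-second interval = 10 seconds).
P(N = 0) = e^(−2.64) · 2.64^0/0! ≈ 0.0714.

0.0714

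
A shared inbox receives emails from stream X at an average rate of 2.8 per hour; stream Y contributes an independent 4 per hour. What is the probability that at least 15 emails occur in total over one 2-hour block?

0.3872

Independent Poisson processes superpose: combined rate λ = 2.8 + 4 = 6.8 per hour.
Over the interval, μ = 6.8 × 2 = 13.6 (a 2-hour block = 2 hours).
P(N ≥ 15) = 1 − P(N ≤ 14) ≈ 0.3872.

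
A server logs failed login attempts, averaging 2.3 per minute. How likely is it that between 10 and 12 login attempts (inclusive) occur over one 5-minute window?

0.3442

Over the interval, μ = 2.3 × 5 = 11.5 (a 5-minute window = 5 minutes).
P(10 ≤ N ≤ 12) = Σ_{j=10}^{12} e^(−11.5) · 11.5^j/j! ≈ 0.3442.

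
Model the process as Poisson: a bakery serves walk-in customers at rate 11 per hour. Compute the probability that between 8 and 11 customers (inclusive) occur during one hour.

0.4361

With mean μ = 11 per hour,
P(8 ≤ N ≤ 11) = Σ_{j=8}^{11} e^(−11) · 11^j/j! ≈ 0.4361.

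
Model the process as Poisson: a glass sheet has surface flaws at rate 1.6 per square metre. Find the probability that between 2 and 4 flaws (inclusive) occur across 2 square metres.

Over the interval, μ = 1.6 × 2 = 3.2 (2 square metres).
P(2 ≤ N ≤ 4) = Σ_{j=2}^{4} e^(−3.2) · 3.2^j/j! ≈ 0.6094.

0.6094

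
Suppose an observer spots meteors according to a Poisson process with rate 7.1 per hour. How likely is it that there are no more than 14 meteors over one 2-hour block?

Over the interval, μ = 7.1 × 2 = 14.2 (a 2-hour block = 2 hours).
P(N ≤ 14) = Σ_{j=0}^{14} e^(−μ) μ^j/j! ≈ 0.5492.

0.5492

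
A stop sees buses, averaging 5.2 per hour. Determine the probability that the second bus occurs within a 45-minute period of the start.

0.9008

Over the interval, μ = 5.2 × 0.75 = 3.9 (a 45-minute period = 0.75 hours).
The second arrival falls in the interval iff at least 2 events occur there: P(S_2 ≤ t) = P(N ≥ 2) = 1 − P(N ≤ 1) ≈ 0.9008.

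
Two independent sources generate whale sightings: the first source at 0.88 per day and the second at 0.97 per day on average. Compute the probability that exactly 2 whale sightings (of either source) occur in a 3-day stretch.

0.0599

Independent Poisson processes superpose: combined rate λ = 0.88 + 0.97 = 1.85 per day.
Over the interval, μ = 1.85 × 3 = 5.55 (a 3-day stretch = 3 days).
P(N = 2) = e^(−5.55) · 5.55^2/2! ≈ 0.0599.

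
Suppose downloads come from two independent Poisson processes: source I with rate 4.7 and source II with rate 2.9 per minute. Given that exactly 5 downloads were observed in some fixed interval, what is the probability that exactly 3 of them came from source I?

0.3444

Given the total, each event is independently from source I with probability p = λ_I/(λ_I+λ_II) = 4.7/7.6 ≈ 0.6184.
So K ~ Binomial(5, 4.7/7.6): P(K = 3) = C(5,3) · (4.7/7.6)^3 · (2.9/7.6)^2 ≈ 0.3444.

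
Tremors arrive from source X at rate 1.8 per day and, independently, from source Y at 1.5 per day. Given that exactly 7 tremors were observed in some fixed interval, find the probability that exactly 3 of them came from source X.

0.2425

Given the total, each event is independently from source X with probability p = λ_X/(λ_X+λ_Y) = 1.8/3.3 ≈ 0.5455.
So K ~ Binomial(7, 1.8/3.3): P(K = 3) = C(7,3) · (1.8/3.3)^3 · (1.5/3.3)^4 ≈ 0.2425.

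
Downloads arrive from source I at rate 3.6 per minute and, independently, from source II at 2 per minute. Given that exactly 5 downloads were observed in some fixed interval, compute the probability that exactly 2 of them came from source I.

0.1883

Given the total, each event is independently from source I with probability p = λ_I/(λ_I+λ_II) = 3.6/5.6 ≈ 0.6429.
So K ~ Binomial(5, 3.6/5.6): P(K = 2) = C(5,2) · (3.6/5.6)^2 · (2/5.6)^3 ≈ 0.1883.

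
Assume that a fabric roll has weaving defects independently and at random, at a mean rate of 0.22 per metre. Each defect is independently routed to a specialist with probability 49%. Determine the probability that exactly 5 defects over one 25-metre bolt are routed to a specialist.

0.0800

Thinning: the defects that are routed to a specialist themselves form a Poisson process with rate 0.49 × 0.22 = 0.1078 per metre.
Over the interval, μ = 0.1078 × 25 = 2.695 (a 25-metre bolt = 25 metres).
P(N = 5) = e^(−2.695) · 2.695^5/5! ≈ 0.0800.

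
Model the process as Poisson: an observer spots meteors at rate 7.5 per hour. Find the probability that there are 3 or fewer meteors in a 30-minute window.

0.4838

Over the interval, μ = 7.5 × 0.5 = 3.75 (a 30-minute window = 0.5 hours).
P(N ≤ 3) = Σ_{j=0}^{3} e^(−μ) μ^j/j! ≈ 0.4838.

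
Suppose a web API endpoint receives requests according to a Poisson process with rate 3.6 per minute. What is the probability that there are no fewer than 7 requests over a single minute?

0.0733

With mean μ = 3.6 per minute,
P(N ≥ 7) = 1 − P(N ≤ 6) = 1 − Σ_{j=0}^{6} e^(−μ) μ^j/j! ≈ 0.0733.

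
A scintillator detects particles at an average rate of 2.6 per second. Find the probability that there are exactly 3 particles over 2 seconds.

Over the interval, μ = 2.6 × 2 = 5.2 (2 seconds).
P(N = 3) = e^(−μ) μ^3/3! = e^(−5.2) · 5.2^3/6 ≈ 0.1293.

0.1293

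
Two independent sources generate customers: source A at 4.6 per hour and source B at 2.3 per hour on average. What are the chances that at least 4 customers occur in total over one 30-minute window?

Independent Poisson processes superpose: combined rate λ = 4.6 + 2.3 = 6.9 per hour.
Over the interval, μ = 6.9 × 0.5 = 3.45 (a 30-minute window = 0.5 hours).
P(N ≥ 4) = 1 − P(N ≤ 3) ≈ 0.4525.

0.4525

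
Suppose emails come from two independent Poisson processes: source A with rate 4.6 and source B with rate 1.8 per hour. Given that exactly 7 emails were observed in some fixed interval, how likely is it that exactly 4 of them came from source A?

Given the total, each event is independently from source A with probability p = λ_A/(λ_A+λ_B) = 4.6/6.4 ≈ 0.7188.
So K ~ Binomial(7, 4.6/6.4): P(K = 4) = C(7,4) · (4.6/6.4)^4 · (1.8/6.4)^3 ≈ 0.2078.

0.2078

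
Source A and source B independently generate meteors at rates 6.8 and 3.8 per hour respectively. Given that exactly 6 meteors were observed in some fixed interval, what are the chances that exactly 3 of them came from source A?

Given the total, each event is independently from source A with probability p = λ_A/(λ_A+λ_B) = 6.8/10.6 ≈ 0.6415.
So K ~ Binomial(6, 6.8/10.6): P(K = 3) = C(6,3) · (6.8/10.6)^3 · (3.8/10.6)^3 ≈ 0.2433.

0.2433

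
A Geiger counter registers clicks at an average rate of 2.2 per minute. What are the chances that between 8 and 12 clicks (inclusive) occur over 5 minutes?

Over the interval, μ = 2.2 × 5 = 11 (5 minutes).
P(8 ≤ N ≤ 12) = Σ_{j=8}^{12} e^(−11) · 11^j/j! ≈ 0.5455.

0.5455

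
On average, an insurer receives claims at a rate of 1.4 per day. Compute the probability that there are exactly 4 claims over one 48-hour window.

Over the interval, μ = 1.4 × 2 = 2.8 (a 48-hour window = 2 days).
P(N = 4) = e^(−μ) μ^4/4! = e^(−2.8) · 2.8^4/24 ≈ 0.1557.

0.1557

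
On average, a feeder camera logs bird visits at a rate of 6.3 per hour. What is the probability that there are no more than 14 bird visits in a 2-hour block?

Over the interval, μ = 6.3 × 2 = 12.6 (a 2-hour block = 2 hours).
P(N ≤ 14) = Σ_{j=0}^{14} e^(−μ) μ^j/j! ≈ 0.7153.

0.7153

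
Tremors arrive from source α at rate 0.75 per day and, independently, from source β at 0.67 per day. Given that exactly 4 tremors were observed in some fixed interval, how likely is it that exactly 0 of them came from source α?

Given the total, each event is independently from source α with probability p = λ_α/(λ_α+λ_β) = 0.75/1.42 ≈ 0.5282.
So K ~ Binomial(4, 0.75/1.42): P(K = 0) = C(4,0) · (0.75/1.42)^0 · (0.67/1.42)^4 ≈ 0.0496.

0.0496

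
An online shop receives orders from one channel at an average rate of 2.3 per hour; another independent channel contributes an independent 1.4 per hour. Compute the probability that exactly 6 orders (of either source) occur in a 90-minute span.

0.1578

Independent Poisson processes superpose: combined rate λ = 2.3 + 1.4 = 3.7 per hour.
Over the interval, μ = 3.7 × 1.5 = 5.55 (a 90-minute span = 1.5 hours).
P(N = 6) = e^(−5.55) · 5.55^6/6! ≈ 0.1578.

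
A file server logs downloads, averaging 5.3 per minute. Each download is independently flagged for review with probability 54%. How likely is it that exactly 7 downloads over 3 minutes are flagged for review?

0.1274

Thinning: the downloads that are flagged for review themselves form a Poisson process with rate 0.54 × 5.3 = 2.862 per minute.
Over the interval, μ = 2.862 × 3 = 8.586 (3 minutes).
P(N = 7) = e^(−8.586) · 8.586^7/7! ≈ 0.1274.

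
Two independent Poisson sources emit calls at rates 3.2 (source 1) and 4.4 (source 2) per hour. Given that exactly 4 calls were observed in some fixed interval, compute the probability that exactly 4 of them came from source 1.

Given the total, each event is independently from source 1 with probability p = λ_1/(λ_1+λ_2) = 3.2/7.6 ≈ 0.4211.
So K ~ Binomial(4, 3.2/7.6): P(K = 4) = C(4,4) · (3.2/7.6)^4 · (4.4/7.6)^0 ≈ 0.0314.

0.0314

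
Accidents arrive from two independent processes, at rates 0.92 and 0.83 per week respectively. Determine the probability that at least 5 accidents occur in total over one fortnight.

0.2746

Independent Poisson processes superpose: combined rate λ = 0.92 + 0.83 = 1.75 per week.
Over the interval, μ = 1.75 × 2 = 3.5 (a fortnight = 2 weeks).
P(N ≥ 5) = 1 − P(N ≤ 4) ≈ 0.2746.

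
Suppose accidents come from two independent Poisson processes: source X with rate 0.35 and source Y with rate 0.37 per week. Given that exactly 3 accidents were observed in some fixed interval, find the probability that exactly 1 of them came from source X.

0.3851

Given the total, each event is independently from source X with probability p = λ_X/(λ_X+λ_Y) = 0.35/0.72 ≈ 0.4861.
So K ~ Binomial(3, 0.35/0.72): P(K = 1) = C(3,1) · (0.35/0.72)^1 · (0.37/0.72)^2 ≈ 0.3851.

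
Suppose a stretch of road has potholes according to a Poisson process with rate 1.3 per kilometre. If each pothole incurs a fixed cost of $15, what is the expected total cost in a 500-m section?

E[N] = 1.3 × 0.5 = 0.65 (a 500-m section = 0.5 kilometres); E[cost] = 0.65 × $15 = $9.75.

$9.75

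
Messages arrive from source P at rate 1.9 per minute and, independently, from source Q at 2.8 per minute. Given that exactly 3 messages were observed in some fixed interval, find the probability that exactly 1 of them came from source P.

Given the total, each event is independently from source P with probability p = λ_P/(λ_P+λ_Q) = 1.9/4.7 ≈ 0.4043.
So K ~ Binomial(3, 1.9/4.7): P(K = 1) = C(3,1) · (1.9/4.7)^1 · (2.8/4.7)^2 ≈ 0.4304.

0.4304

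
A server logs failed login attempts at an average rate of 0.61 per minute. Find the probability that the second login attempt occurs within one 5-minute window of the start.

Over the interval, μ = 0.61 × 5 = 3.05 (a 5-minute window = 5 minutes).
The second arrival falls in the interval iff at least 2 events occur there: P(S_2 ≤ t) = P(N ≥ 2) = 1 − P(N ≤ 1) ≈ 0.8082.

0.8082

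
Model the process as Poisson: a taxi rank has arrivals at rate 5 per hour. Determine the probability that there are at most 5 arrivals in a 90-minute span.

0.2414

Over the interval, μ = 5 × 1.5 = 7.5 (a 90-minute span = 1.5 hours).
P(N ≤ 5) = Σ_{j=0}^{5} e^(−μ) μ^j/j! ≈ 0.2414.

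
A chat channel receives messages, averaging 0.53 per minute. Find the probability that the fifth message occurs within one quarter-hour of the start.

0.8975

Over the interval, μ = 0.53 × 15 = 7.95 (a quarter-hour = 15 minutes).
The fifth arrival falls in the interval iff at least 5 events occur there: P(S_5 ≤ t) = P(N ≥ 5) = 1 − P(N ≤ 4) ≈ 0.8975.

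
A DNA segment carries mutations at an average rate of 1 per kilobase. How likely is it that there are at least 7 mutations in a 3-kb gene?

0.0335

Over the interval, μ = 1 × 3 = 3 (a 3-kb gene = 3 kilobases).
P(N ≥ 7) = 1 − P(N ≤ 6) = 1 − Σ_{j=0}^{6} e^(−μ) μ^j/j! ≈ 0.0335.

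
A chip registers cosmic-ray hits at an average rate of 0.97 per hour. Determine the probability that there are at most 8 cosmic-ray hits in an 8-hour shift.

0.6260

Over the interval, μ = 0.97 × 8 = 7.76 (an 8-hour shift = 8 hours).
P(N ≤ 8) = Σ_{j=0}^{8} e^(−μ) μ^j/j! ≈ 0.6260.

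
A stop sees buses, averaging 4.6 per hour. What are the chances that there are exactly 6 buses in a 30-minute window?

0.0206

Over the interval, μ = 4.6 × 0.5 = 2.3 (a 30-minute window = 0.5 hours).
P(N = 6) = e^(−μ) μ^6/6! = e^(−2.3) · 2.3^6/720 ≈ 0.0206.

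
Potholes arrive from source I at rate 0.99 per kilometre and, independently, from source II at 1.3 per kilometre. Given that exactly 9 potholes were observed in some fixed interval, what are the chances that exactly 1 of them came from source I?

Given the total, each event is independently from source I with probability p = λ_I/(λ_I+λ_II) = 0.99/2.29 ≈ 0.4323.
So K ~ Binomial(9, 0.99/2.29): P(K = 1) = C(9,1) · (0.99/2.29)^1 · (1.3/2.29)^8 ≈ 0.0420.

0.0420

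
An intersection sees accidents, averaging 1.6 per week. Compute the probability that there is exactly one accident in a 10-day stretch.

0.2325

Over the interval, μ = 1.6 × 10/7 ≈ 2.28571 (a 10-day stretch = 10/7 weeks).
P(N = 1) = e^(−μ) μ^1/1! = e^(−2.28571) · 2.28571^1/1 ≈ 0.2325.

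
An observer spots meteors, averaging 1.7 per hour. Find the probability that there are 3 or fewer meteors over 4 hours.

0.0928

Over the interval, μ = 1.7 × 4 = 6.8 (4 hours).
P(N ≤ 3) = Σ_{j=0}^{3} e^(−μ) μ^j/j! ≈ 0.0928.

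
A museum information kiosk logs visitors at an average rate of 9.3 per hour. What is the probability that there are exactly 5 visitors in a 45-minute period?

0.1286

Over the interval, μ = 9.3 × 0.75 = 6.975 (a 45-minute period = 0.75 hours).
P(N = 5) = e^(−μ) μ^5/5! = e^(−6.975) · 6.975^5/120 ≈ 0.1286.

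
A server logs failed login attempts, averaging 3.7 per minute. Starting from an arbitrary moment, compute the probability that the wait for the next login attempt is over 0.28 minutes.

0.3549

The wait for the next event is exponential with rate λ = 3.7 per minute.
P(T > 0.28) = e^(−λt) = e^(−3.7 × 0.28) = e^(−1.036) ≈ 0.3549.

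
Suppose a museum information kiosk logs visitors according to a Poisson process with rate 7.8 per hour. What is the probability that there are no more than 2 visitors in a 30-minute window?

0.2531

Over the interval, μ = 7.8 × 0.5 = 3.9 (a 30-minute window = 0.5 hours).
P(N ≤ 2) = Σ_{j=0}^{2} e^(−μ) μ^j/j! ≈ 0.2531.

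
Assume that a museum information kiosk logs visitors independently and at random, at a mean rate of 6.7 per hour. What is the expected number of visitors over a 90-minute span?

E[N] = λt = 6.7 × 1.5 = 10.05 (a 90-minute span = 1.5 hours).

10.05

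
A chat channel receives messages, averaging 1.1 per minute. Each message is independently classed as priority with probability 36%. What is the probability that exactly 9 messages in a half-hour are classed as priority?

Thinning: the messages that are classed as priority themselves form a Poisson process with rate 0.36 × 1.1 = 0.396 per minute.
Over the interval, μ = 0.396 × 30 = 11.88 (a half-hour = 30 minutes).
P(N = 9) = e^(−11.88) · 11.88^9/9! ≈ 0.0900.

0.0900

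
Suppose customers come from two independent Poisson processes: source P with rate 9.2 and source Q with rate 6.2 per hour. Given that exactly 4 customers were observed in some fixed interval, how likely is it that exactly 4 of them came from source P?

0.1274

Given the total, each event is independently from source P with probability p = λ_P/(λ_P+λ_Q) = 9.2/15.4 ≈ 0.5974.
So K ~ Binomial(4, 9.2/15.4): P(K = 4) = C(4,4) · (9.2/15.4)^4 · (6.2/15.4)^0 ≈ 0.1274.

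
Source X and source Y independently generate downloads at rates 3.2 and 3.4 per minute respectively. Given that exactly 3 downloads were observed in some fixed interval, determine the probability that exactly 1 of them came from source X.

0.3860

Given the total, each event is independently from source X with probability p = λ_X/(λ_X+λ_Y) = 3.2/6.6 ≈ 0.4848.
So K ~ Binomial(3, 3.2/6.6): P(K = 1) = C(3,1) · (3.2/6.6)^1 · (3.4/6.6)^2 ≈ 0.3860.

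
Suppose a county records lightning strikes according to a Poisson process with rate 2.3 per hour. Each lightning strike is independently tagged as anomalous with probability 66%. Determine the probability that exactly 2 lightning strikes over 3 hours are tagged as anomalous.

Thinning: the lightning strikes that are tagged as anomalous themselves form a Poisson process with rate 0.66 × 2.3 = 1.518 per hour.
Over the interval, μ = 1.518 × 3 = 4.554 (3 hours).
P(N = 2) = e^(−4.554) · 4.554^2/2! ≈ 0.1091.

0.1091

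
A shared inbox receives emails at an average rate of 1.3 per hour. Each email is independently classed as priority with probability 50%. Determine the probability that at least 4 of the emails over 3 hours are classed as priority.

Thinning: the emails that are classed as priority themselves form a Poisson process with rate 0.5 × 1.3 = 0.65 per hour.
Over the interval, μ = 0.65 × 3 = 1.95 (3 hours).
P(N ≥ 4) = 1 − P(N ≤ 3) ≈ 0.1340.

0.1340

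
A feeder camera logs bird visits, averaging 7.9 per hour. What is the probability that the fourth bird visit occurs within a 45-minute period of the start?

0.8420

Over the interval, μ = 7.9 × 0.75 = 5.925 (a 45-minute period = 0.75 hours).
The fourth arrival falls in the interval iff at least 4 events occur there: P(S_4 ≤ t) = P(N ≥ 4) = 1 − P(N ≤ 3) ≈ 0.8420.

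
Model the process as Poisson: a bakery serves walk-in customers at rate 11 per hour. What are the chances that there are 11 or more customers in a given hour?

With mean μ = 11 per hour,
P(N ≥ 11) = 1 − P(N ≤ 10) = 1 − Σ_{j=0}^{10} e^(−μ) μ^j/j! ≈ 0.5401.

0.5401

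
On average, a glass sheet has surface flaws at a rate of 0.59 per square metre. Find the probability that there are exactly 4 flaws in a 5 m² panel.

0.1652

Over the interval, μ = 0.59 × 5 = 2.95 (a 5 m² panel = 5 square metres).
P(N = 4) = e^(−μ) μ^4/4! = e^(−2.95) · 2.95^4/24 ≈ 0.1652.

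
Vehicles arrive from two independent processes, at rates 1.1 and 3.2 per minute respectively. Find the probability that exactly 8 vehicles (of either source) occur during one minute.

Independent Poisson processes superpose: combined rate λ = 1.1 + 3.2 = 4.3 per minute.
So μ = 4.3.
P(N = 8) = e^(−4.3) · 4.3^8/8! ≈ 0.0393.

0.0393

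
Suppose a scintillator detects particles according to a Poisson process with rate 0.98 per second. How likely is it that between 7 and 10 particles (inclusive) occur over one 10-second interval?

Over the interval, μ = 0.98 × 10 = 9.8 (a 10-second interval = 10 seconds).
P(7 ≤ N ≤ 10) = Σ_{j=7}^{10} e^(−9.8) · 9.8^j/j! ≈ 0.4648.

0.4648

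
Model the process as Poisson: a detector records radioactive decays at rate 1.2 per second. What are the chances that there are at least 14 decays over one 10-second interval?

0.3185

Over the interval, μ = 1.2 × 10 = 12 (a 10-second interval = 10 seconds).
P(N ≥ 14) = 1 − P(N ≤ 13) = 1 − Σ_{j=0}^{13} e^(−μ) μ^j/j! ≈ 0.3185.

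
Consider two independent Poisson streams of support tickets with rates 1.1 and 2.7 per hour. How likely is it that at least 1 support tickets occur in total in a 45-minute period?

Independent Poisson processes superpose: combined rate λ = 1.1 + 2.7 = 3.8 per hour.
Over the interval, μ = 3.8 × 0.75 = 2.85 (a 45-minute period = 0.75 hours).
P(N ≥ 1) = 1 − P(N ≤ 0) ≈ 0.9422.

0.9422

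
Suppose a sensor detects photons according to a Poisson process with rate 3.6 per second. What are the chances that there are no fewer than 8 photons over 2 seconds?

Over the interval, μ = 3.6 × 2 = 7.2 (2 seconds).
P(N ≥ 8) = 1 − P(N ≤ 7) = 1 − Σ_{j=0}^{7} e^(−μ) μ^j/j! ≈ 0.4311.

0.4311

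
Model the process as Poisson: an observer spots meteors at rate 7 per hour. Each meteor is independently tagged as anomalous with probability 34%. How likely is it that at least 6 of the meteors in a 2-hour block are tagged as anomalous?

0.3420

Thinning: the meteors that are tagged as anomalous themselves form a Poisson process with rate 0.34 × 7 = 2.38 per hour.
Over the interval, μ = 2.38 × 2 = 4.76 (a 2-hour block = 2 hours).
P(N ≥ 6) = 1 − P(N ≤ 5) ≈ 0.3420.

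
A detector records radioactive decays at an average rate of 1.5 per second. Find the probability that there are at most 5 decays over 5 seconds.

Over the interval, μ = 1.5 × 5 = 7.5 (5 seconds).
P(N ≤ 5) = Σ_{j=0}^{5} e^(−μ) μ^j/j! ≈ 0.2414.

0.2414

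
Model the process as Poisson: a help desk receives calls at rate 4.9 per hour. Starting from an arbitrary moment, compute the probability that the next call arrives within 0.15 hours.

0.5205

Inter-arrival times are exponential with rate λ = 4.9 per hour.
P(T ≤ 0.15) = 1 − e^(−λt) = 1 − e^(−4.9 × 0.15) = 1 − e^(−0.735) ≈ 0.5205.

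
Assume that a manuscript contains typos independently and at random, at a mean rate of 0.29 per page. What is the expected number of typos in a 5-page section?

1.45

E[N] = λt = 0.29 × 5 = 1.45 (a 5-page section = 5 pages).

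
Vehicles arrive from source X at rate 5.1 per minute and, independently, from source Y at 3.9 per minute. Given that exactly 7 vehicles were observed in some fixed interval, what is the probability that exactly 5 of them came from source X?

Given the total, each event is independently from source X with probability p = λ_X/(λ_X+λ_Y) = 5.1/9 ≈ 0.5667.
So K ~ Binomial(7, 5.1/9): P(K = 5) = C(7,5) · (5.1/9)^5 · (3.9/9)^2 ≈ 0.2304.

0.2304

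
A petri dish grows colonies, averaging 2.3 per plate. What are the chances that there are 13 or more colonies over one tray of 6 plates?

Over the interval, μ = 2.3 × 6 = 13.8 (a tray of 6 plates = 6 plates).
P(N ≥ 13) = 1 − P(N ≤ 12) = 1 − Σ_{j=0}^{12} e^(−μ) μ^j/j! ≈ 0.6216.

0.6216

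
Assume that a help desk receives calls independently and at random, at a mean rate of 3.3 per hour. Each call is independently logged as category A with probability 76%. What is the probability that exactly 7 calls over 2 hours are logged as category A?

Thinning: the calls that are logged as category A themselves form a Poisson process with rate 0.76 × 3.3 = 2.508 per hour.
Over the interval, μ = 2.508 × 2 = 5.016 (2 hours).
P(N = 7) = e^(−5.016) · 5.016^7/7! ≈ 0.1051.

0.1051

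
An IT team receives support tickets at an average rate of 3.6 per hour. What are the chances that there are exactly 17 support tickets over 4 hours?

0.0771

Over the interval, μ = 3.6 × 4 = 14.4 (4 hours).
P(N = 17) = e^(−μ) μ^17/17! = e^(−14.4) · 14.4^17/355687428096000 ≈ 0.0771.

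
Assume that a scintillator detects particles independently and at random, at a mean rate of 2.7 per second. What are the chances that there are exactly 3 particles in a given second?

0.2205

With mean μ = 2.7 per second,
P(N = 3) = e^(−μ) μ^3/3! = e^(−2.7) · 2.7^3/6 ≈ 0.2205.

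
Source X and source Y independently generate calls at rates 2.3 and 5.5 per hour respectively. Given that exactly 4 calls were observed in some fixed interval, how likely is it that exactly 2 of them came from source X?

0.2594

Given the total, each event is independently from source X with probability p = λ_X/(λ_X+λ_Y) = 2.3/7.8 ≈ 0.2949.
So K ~ Binomial(4, 2.3/7.8): P(K = 2) = C(4,2) · (2.3/7.8)^2 · (5.5/7.8)^2 ≈ 0.2594.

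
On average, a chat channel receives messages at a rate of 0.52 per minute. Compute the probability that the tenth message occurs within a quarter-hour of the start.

0.2589

Over the interval, μ = 0.52 × 15 = 7.8 (a quarter-hour = 15 minutes).
The tenth arrival falls in the interval iff at least 10 events occur there: P(S_10 ≤ t) = P(N ≥ 10) = 1 − P(N ≤ 9) ≈ 0.2589.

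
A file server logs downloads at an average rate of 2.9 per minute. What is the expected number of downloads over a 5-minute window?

14.5

E[N] = λt = 2.9 × 5 = 14.5 (a 5-minute window = 5 minutes).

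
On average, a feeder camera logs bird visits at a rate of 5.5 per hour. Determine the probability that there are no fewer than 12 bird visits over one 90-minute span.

Over the interval, μ = 5.5 × 1.5 = 8.25 (a 90-minute span = 1.5 hours).
P(N ≥ 12) = 1 − P(N ≤ 11) = 1 − Σ_{j=0}^{11} e^(−μ) μ^j/j! ≈ 0.1308.

0.1308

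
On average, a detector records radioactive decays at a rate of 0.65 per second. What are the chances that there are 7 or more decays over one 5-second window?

0.0477

Over the interval, μ = 0.65 × 5 = 3.25 (a 5-second window = 5 seconds).
P(N ≥ 7) = 1 − P(N ≤ 6) = 1 − Σ_{j=0}^{6} e^(−μ) μ^j/j! ≈ 0.0477.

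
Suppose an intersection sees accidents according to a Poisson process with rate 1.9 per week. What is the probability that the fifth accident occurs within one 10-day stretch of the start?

Over the interval, μ = 1.9 × 10/7 ≈ 2.71429 (a 10-day stretch = 10/7 weeks).
The fifth arrival falls in the interval iff at least 5 events occur there: P(S_5 ≤ t) = P(N ≥ 5) = 1 − P(N ≤ 4) ≈ 0.1392.

0.1392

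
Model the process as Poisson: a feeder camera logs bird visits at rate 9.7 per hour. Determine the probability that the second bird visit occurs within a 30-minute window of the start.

Over the interval, μ = 9.7 × 0.5 = 4.85 (a 30-minute window = 0.5 hours).
The second arrival falls in the interval iff at least 2 events occur there: P(S_2 ≤ t) = P(N ≥ 2) = 1 − P(N ≤ 1) ≈ 0.9542.

0.9542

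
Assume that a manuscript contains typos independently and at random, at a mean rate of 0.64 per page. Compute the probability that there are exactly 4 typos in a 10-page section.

Over the interval, μ = 0.64 × 10 = 6.4 (a 10-page section = 10 pages).
P(N = 4) = e^(−μ) μ^4/4! = e^(−6.4) · 6.4^4/24 ≈ 0.1162.

0.1162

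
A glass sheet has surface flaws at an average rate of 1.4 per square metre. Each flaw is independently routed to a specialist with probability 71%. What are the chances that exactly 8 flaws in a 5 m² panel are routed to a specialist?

0.0641

Thinning: the flaws that are routed to a specialist themselves form a Poisson process with rate 0.71 × 1.4 = 0.994 per square metre.
Over the interval, μ = 0.994 × 5 = 4.97 (a 5 m² panel = 5 square metres).
P(N = 8) = e^(−4.97) · 4.97^8/8! ≈ 0.0641.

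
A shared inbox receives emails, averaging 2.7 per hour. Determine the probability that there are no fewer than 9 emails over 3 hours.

0.4214

Over the interval, μ = 2.7 × 3 = 8.1 (3 hours).
P(N ≥ 9) = 1 − P(N ≤ 8) = 1 − Σ_{j=0}^{8} e^(−μ) μ^j/j! ≈ 0.4214.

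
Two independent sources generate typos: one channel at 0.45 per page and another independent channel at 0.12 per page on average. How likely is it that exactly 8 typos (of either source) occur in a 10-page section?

Independent Poisson processes superpose: combined rate λ = 0.45 + 0.12 = 0.57 per page.
Over the interval, μ = 0.57 × 10 = 5.7 (a 10-page section = 10 pages).
P(N = 8) = e^(−5.7) · 5.7^8/8! ≈ 0.0925.

0.0925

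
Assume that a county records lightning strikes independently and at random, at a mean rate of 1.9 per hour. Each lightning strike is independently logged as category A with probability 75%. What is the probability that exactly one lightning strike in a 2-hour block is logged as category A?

Thinning: the lightning strikes that are logged as category A themselves form a Poisson process with rate 0.75 × 1.9 = 1.425 per hour.
Over the interval, μ = 1.425 × 2 = 2.85 (a 2-hour block = 2 hours).
P(N = 1) = e^(−2.85) · 2.85^1/1! ≈ 0.1649.

0.1649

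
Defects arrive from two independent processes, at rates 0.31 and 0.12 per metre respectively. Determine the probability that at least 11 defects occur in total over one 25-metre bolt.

Independent Poisson processes superpose: combined rate λ = 0.31 + 0.12 = 0.43 per metre.
Over the interval, μ = 0.43 × 25 = 10.75 (a 25-metre bolt = 25 metres).
P(N ≥ 11) = 1 − P(N ≤ 10) ≈ 0.5100.

0.5100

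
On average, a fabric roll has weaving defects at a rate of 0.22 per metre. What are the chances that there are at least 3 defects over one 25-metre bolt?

0.9116

Over the interval, μ = 0.22 × 25 = 5.5 (a 25-metre bolt = 25 metres).
P(N ≥ 3) = 1 − P(N ≤ 2) = 1 − Σ_{j=0}^{2} e^(−μ) μ^j/j! ≈ 0.9116.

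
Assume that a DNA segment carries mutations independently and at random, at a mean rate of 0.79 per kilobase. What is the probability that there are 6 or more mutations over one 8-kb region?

0.6043

Over the interval, μ = 0.79 × 8 = 6.32 (an 8-kb region = 8 kilobases).
P(N ≥ 6) = 1 − P(N ≤ 5) = 1 − Σ_{j=0}^{5} e^(−μ) μ^j/j! ≈ 0.6043.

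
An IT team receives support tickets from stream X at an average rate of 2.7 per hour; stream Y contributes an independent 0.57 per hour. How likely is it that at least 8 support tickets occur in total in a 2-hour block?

0.3331

Independent Poisson processes superpose: combined rate λ = 2.7 + 0.57 = 3.27 per hour.
Over the interval, μ = 3.27 × 2 = 6.54 (a 2-hour block = 2 hours).
P(N ≥ 8) = 1 − P(N ≤ 7) ≈ 0.3331.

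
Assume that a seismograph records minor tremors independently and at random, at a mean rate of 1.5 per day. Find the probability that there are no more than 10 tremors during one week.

Over the interval, μ = 1.5 × 7 = 10.5 (a week = 7 days).
P(N ≤ 10) = Σ_{j=0}^{10} e^(−μ) μ^j/j! ≈ 0.5207.

0.5207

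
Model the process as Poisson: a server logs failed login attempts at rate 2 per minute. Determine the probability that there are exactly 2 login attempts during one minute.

0.2707

With mean μ = 2 per minute,
P(N = 2) = e^(−μ) μ^2/2! = e^(−2) · 2^2/2 ≈ 0.2707.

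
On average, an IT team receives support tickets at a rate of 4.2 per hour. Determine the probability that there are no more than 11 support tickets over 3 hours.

0.3950

Over the interval, μ = 4.2 × 3 = 12.6 (3 hours).
P(N ≤ 11) = Σ_{j=0}^{11} e^(−μ) μ^j/j! ≈ 0.3950.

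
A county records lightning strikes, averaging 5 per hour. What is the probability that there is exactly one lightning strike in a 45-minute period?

Over the interval, μ = 5 × 0.75 = 3.75 (a 45-minute period = 0.75 hours).
P(N = 1) = e^(−μ) μ^1/1! = e^(−3.75) · 3.75^1/1 ≈ 0.0882.

0.0882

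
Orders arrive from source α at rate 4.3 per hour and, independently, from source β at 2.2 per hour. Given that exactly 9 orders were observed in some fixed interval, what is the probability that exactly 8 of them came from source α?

0.1117

Given the total, each event is independently from source α with probability p = λ_α/(λ_α+λ_β) = 4.3/6.5 ≈ 0.6615.
So K ~ Binomial(9, 4.3/6.5): P(K = 8) = C(9,8) · (4.3/6.5)^8 · (2.2/6.5)^1 ≈ 0.1117.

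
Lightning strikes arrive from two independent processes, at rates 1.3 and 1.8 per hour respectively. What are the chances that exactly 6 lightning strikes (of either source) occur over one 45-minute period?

Independent Poisson processes superpose: combined rate λ = 1.3 + 1.8 = 3.1 per hour.
Over the interval, μ = 3.1 × 0.75 = 2.325 (a 45-minute period = 0.75 hours).
P(N = 6) = e^(−2.325) · 2.325^6/6! ≈ 0.0215.

0.0215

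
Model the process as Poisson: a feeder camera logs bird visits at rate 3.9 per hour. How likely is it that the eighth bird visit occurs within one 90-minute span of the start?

Over the interval, μ = 3.9 × 1.5 = 5.85 (a 90-minute span = 1.5 hours).
The eighth arrival falls in the interval iff at least 8 events occur there: P(S_8 ≤ t) = P(N ≥ 8) = 1 − P(N ≤ 7) ≈ 0.2356.

0.2356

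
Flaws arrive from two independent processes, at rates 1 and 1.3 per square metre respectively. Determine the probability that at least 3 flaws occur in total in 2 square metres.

Independent Poisson processes superpose: combined rate λ = 1 + 1.3 = 2.3 per square metre.
Over the interval, μ = 2.3 × 2 = 4.6 (2 square metres).
P(N ≥ 3) = 1 − P(N ≤ 2) ≈ 0.8374.

0.8374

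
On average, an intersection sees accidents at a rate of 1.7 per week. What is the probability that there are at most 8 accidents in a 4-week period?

0.7548

Over the interval, μ = 1.7 × 4 = 6.8 (a 4-week period = 4 weeks).
P(N ≤ 8) = Σ_{j=0}^{8} e^(−μ) μ^j/j! ≈ 0.7548.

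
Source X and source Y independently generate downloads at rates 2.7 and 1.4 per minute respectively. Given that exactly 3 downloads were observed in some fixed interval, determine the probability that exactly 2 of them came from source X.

Given the total, each event is independently from source X with probability p = λ_X/(λ_X+λ_Y) = 2.7/4.1 ≈ 0.6585.
So K ~ Binomial(3, 2.7/4.1): P(K = 2) = C(3,2) · (2.7/4.1)^2 · (1.4/4.1)^1 ≈ 0.4442.

0.4442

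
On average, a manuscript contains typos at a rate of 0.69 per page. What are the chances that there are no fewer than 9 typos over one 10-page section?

Over the interval, μ = 0.69 × 10 = 6.9 (a 10-page section = 10 pages).
P(N ≥ 9) = 1 − P(N ≤ 8) = 1 − Σ_{j=0}^{8} e^(−μ) μ^j/j! ≈ 0.2580.

0.2580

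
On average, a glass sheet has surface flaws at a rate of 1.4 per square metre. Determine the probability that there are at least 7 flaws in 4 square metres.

Over the interval, μ = 1.4 × 4 = 5.6 (4 square metres).
P(N ≥ 7) = 1 − P(N ≤ 6) = 1 − Σ_{j=0}^{6} e^(−μ) μ^j/j! ≈ 0.3297.

0.3297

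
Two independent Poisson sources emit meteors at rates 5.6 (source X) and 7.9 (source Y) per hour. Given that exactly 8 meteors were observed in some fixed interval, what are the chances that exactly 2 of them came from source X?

0.1935

Given the total, each event is independently from source X with probability p = λ_X/(λ_X+λ_Y) = 5.6/13.5 ≈ 0.4148.
So K ~ Binomial(8, 5.6/13.5): P(K = 2) = C(8,2) · (5.6/13.5)^2 · (7.9/13.5)^6 ≈ 0.1935.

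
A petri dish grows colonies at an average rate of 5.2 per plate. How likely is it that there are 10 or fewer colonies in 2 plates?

Over the interval, μ = 5.2 × 2 = 10.4 (2 plates).
P(N ≤ 10) = Σ_{j=0}^{10} e^(−μ) μ^j/j! ≈ 0.5331.

0.5331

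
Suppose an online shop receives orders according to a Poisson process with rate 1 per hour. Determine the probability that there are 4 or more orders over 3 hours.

Over the interval, μ = 1 × 3 = 3 (3 hours).
P(N ≥ 4) = 1 − P(N ≤ 3) = 1 − Σ_{j=0}^{3} e^(−μ) μ^j/j! ≈ 0.3528.

0.3528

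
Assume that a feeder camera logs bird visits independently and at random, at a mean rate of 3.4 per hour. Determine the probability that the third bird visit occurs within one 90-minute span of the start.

Over the interval, μ = 3.4 × 1.5 = 5.1 (a 90-minute span = 1.5 hours).
The third arrival falls in the interval iff at least 3 events occur there: P(S_3 ≤ t) = P(N ≥ 3) = 1 − P(N ≤ 2) ≈ 0.8835.

0.8835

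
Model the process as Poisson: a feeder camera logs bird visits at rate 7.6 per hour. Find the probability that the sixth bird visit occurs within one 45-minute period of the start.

Over the interval, μ = 7.6 × 0.75 = 5.7 (a 45-minute period = 0.75 hours).
The sixth arrival falls in the interval iff at least 6 events occur there: P(S_6 ≤ t) = P(N ≥ 6) = 1 − P(N ≤ 5) ≈ 0.5050.

0.5050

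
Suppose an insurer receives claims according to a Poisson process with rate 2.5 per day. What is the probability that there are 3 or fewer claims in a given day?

0.7576

With mean μ = 2.5 per day,
P(N ≤ 3) = Σ_{j=0}^{3} e^(−μ) μ^j/j! ≈ 0.7576.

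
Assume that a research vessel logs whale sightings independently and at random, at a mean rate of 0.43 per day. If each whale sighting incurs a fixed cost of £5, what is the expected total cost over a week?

£15.05

E[N] = 0.43 × 7 = 3.01 (a week = 7 days); E[cost] = 3.01 × £5 = £15.05.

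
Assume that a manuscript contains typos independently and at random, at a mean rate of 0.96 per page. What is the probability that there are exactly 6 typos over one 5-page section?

0.1398

Over the interval, μ = 0.96 × 5 = 4.8 (a 5-page section = 5 pages).
P(N = 6) = e^(−μ) μ^6/6! = e^(−4.8) · 4.8^6/720 ≈ 0.1398.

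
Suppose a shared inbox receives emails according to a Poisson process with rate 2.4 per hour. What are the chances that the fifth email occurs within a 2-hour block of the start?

Over the interval, μ = 2.4 × 2 = 4.8 (a 2-hour block = 2 hours).
The fifth arrival falls in the interval iff at least 5 events occur there: P(S_5 ≤ t) = P(N ≥ 5) = 1 − P(N ≤ 4) ≈ 0.5237.

0.5237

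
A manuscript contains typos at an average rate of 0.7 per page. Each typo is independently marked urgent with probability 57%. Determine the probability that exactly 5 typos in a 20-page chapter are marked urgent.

Thinning: the typos that are marked urgent themselves form a Poisson process with rate 0.57 × 0.7 = 0.399 per page.
Over the interval, μ = 0.399 × 20 = 7.98 (a 20-page chapter = 20 pages).
P(N = 5) = e^(−7.98) · 7.98^5/5! ≈ 0.0923.

0.0923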